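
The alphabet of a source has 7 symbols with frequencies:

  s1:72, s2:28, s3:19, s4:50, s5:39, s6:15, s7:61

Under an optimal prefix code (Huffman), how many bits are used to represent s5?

3

Repeatedly merge the two smallest:
merge s6(15) and s3(19): 34
merge s2(28) and 34: 62
merge s5(39) and s4(50): 89
merge s7(61) and 62: 123
merge s1(72) and 89: 161
merge 123 and 161: 284
The subtree containing s5 is merged 3 times, so code length = 3.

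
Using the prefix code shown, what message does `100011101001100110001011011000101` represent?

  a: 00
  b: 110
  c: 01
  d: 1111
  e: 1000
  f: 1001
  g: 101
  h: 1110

Read left to right; each codeword is recognised as soon as it completes (prefix code):
  1000→e | 1110→h | 1001→f | 1001→f | 1000→e | 101→g | 101→g | 1000→e | 101→g
Decoded message: ehffeggeg

ehffeggeg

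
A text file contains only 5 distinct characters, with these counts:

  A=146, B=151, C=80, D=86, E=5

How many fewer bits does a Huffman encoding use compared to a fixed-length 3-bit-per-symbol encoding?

Fixed-length: 3 bits × 468 symbols = 1404 bits.
Huffman merges:
E(5) + C(80) → 85
85 + D(86) → 171
A(146) + B(151) → 297
171 + 297 → 468
Huffman total = 85 + 171 + 297 + 468 = 1021 bits.
Saving = 1404 − 1021 = 383 bits.

383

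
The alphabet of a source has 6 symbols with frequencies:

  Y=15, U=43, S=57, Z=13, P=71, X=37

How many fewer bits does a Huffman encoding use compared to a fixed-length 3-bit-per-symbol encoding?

Fixed-length: 3 bits × 236 symbols = 708 bits.
Huffman merges:
combine Z(13), Y(15) → 28
combine 28, X(37) → 65
combine U(43), S(57) → 100
combine 65, P(71) → 136
combine 100, 136 → 236
Huffman total = 28 + 65 + 100 + 136 + 236 = 565 bits.
Saving = 708 − 565 = 143 bits.

143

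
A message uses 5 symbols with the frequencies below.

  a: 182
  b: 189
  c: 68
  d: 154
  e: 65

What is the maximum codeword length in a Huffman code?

Merge the two lowest-weight nodes at each step:
e(65) + c(68) → 133
133 + d(154) → 287
a(182) + b(189) → 371
287 + 371 → 658
The first pair merged (e, c) ends up deepest, at depth 3.

3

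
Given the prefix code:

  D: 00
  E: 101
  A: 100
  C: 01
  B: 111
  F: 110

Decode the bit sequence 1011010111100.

EECBD

Read left to right; each codeword is recognised as soon as it completes (prefix code):
  101→E | 101→E | 01→C | 111→B | 00→D
Decoded message: EECBD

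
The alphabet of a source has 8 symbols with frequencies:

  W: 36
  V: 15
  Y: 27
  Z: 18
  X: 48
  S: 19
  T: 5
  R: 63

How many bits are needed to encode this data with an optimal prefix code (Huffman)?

Greedily combine the two least-frequent nodes:
merge T(5) and V(15): 20
merge Z(18) and S(19): 37
merge 20 and Y(27): 47
merge W(36) and 37: 73
merge 47 and X(48): 95
merge R(63) and 73: 136
merge 95 and 136: 231
The encoded length is the sum of every internal node's weight: 20 + 37 + 47 + 73 + 95 + 136 + 231 = 639 bits.

639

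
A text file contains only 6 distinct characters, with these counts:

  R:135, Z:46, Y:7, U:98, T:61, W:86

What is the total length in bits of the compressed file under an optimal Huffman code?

Greedily combine the two least-frequent nodes:
combine Y(7), Z(46) → 53
combine 53, T(61) → 114
combine W(86), U(98) → 184
combine 114, R(135) → 249
combine 184, 249 → 433
Each symbol's bit-cost is frequency × depth; summing gives 1033 bits (equivalently 53 + 114 + 184 + 249 + 433).

1033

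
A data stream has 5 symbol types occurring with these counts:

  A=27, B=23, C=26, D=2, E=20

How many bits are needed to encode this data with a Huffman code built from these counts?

Build the Huffman tree bottom-up:
combine D(2), E(20) → 22
combine 22, B(23) → 45
combine C(26), A(27) → 53
combine 45, 53 → 98
Total encoded bits = sum of merged weights = 22 + 45 + 53 + 98 = 218.

218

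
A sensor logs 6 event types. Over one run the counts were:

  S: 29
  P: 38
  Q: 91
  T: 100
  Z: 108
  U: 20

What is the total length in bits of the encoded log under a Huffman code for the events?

908

Greedily combine the two least-frequent nodes:
merge U(20) and S(29): 49
merge P(38) and 49: 87
merge 87 and Q(91): 178
merge T(100) and Z(108): 208
merge 178 and 208: 386
The encoded length is the sum of every internal node's weight: 49 + 87 + 178 + 208 + 386 = 908 bits.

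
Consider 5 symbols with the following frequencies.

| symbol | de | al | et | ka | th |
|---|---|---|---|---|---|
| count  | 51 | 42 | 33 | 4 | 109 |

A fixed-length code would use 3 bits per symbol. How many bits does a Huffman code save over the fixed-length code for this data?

Fixed-length: 3 bits × 239 symbols = 717 bits.
Huffman merges:
ka(4) + et(33) → 37
37 + al(42) → 79
de(51) + 79 → 130
th(109) + 130 → 239
Huffman total = 37 + 79 + 130 + 239 = 485 bits.
Saving = 717 − 485 = 232 bits.

232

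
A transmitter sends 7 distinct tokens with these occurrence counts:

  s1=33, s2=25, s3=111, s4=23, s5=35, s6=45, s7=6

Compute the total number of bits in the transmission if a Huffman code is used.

Build the Huffman tree bottom-up:
s7(6) + s4(23) → 29
s2(25) + 29 → 54
s1(33) + s5(35) → 68
s6(45) + 54 → 99
68 + 99 → 167
s3(111) + 167 → 278
Total encoded bits = sum of merged weights = 29 + 54 + 68 + 99 + 167 + 278 = 695.

695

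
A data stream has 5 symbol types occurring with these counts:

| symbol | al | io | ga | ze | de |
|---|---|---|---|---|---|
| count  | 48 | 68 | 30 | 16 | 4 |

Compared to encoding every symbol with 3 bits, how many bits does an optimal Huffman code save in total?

Fixed-length: 3 bits × 166 symbols = 498 bits.
Huffman merges:
de(4) + ze(16) → 20
20 + ga(30) → 50
al(48) + 50 → 98
io(68) + 98 → 166
Huffman total = 20 + 50 + 98 + 166 = 334 bits.
Saving = 498 − 334 = 164 bits.

164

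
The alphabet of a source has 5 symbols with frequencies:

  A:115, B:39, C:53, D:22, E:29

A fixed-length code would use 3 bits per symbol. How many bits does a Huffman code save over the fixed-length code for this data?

232

Fixed-length: 3 bits × 258 symbols = 774 bits.
Huffman merges:
combine D(22), E(29) → 51
combine B(39), 51 → 90
combine C(53), 90 → 143
combine A(115), 143 → 258
Huffman total = 51 + 90 + 143 + 258 = 542 bits.
Saving = 774 − 542 = 232 bits.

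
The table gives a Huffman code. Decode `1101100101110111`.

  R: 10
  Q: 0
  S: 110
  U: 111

Read left to right; each codeword is recognised as soon as it completes (prefix code):
  110→S | 110→S | 0→Q | 10→R | 111→U | 0→Q | 111→U
Decoded message: SSQRUQU

SSQRUQU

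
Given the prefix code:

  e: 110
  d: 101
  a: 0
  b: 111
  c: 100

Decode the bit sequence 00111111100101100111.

Read left to right; each codeword is recognised as soon as it completes (prefix code):
  0→a | 0→a | 111→b | 111→b | 100→c | 101→d | 100→c | 111→b
Decoded message: aabbcdcb

aabbcdcb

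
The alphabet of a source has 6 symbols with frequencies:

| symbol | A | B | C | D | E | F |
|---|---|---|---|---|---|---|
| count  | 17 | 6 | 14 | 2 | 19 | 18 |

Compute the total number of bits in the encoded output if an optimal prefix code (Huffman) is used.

182

Merge the two smallest weights repeatedly:
merge D(2) and B(6): 8
merge 8 and C(14): 22
merge A(17) and F(18): 35
merge E(19) and 22: 41
merge 35 and 41: 76
The encoded length is the sum of every internal node's weight: 8 + 22 + 35 + 41 + 76 = 182 bits.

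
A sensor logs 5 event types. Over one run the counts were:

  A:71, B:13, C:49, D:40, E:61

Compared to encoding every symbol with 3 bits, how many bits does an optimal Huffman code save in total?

Fixed-length: 3 bits × 234 symbols = 702 bits.
Huffman merges:
combine B(13), D(40) → 53
combine C(49), 53 → 102
combine E(61), A(71) → 132
combine 102, 132 → 234
Huffman total = 53 + 102 + 132 + 234 = 521 bits.
Saving = 702 − 521 = 181 bits.

181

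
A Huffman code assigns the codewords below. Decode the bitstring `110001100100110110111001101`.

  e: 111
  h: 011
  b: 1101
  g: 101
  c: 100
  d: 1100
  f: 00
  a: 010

Read left to right; each codeword is recognised as soon as it completes (prefix code):
  1100→d | 011→h | 00→f | 100→c | 1101→b | 101→g | 1100→d | 1101→b
Decoded message: dhfcbgdb

dhfcbgdb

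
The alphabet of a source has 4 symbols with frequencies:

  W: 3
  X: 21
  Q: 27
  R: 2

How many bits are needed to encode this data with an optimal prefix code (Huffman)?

Build the Huffman tree bottom-up:
merge R(2) and W(3): 5
merge 5 and X(21): 26
merge 26 and Q(27): 53
Each symbol's bit-cost is frequency × depth; summing gives 84 bits (equivalently 5 + 26 + 53).

84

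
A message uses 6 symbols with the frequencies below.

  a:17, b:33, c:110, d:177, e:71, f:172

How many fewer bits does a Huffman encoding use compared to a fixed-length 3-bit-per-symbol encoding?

Fixed-length: 3 bits × 580 symbols = 1740 bits.
Huffman merges:
merge a(17) and b(33): 50
merge 50 and e(71): 121
merge c(110) and 121: 231
merge f(172) and d(177): 349
merge 231 and 349: 580
Huffman total = 50 + 121 + 231 + 349 + 580 = 1331 bits.
Saving = 1740 − 1331 = 409 bits.

409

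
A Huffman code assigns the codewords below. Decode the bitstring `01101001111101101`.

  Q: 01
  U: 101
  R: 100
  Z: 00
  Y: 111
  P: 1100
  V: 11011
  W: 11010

Read left to right; each codeword is recognised as soon as it completes (prefix code):
  01→Q | 101→U | 00→Z | 111→Y | 11011→V | 01→Q
Decoded message: QUZYVQ

QUZYVQ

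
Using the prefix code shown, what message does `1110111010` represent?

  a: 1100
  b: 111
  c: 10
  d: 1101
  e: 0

Read left to right; each codeword is recognised as soon as it completes (prefix code):
  111→b | 0→e | 111→b | 0→e | 10→c
Decoded message: bebec

bebec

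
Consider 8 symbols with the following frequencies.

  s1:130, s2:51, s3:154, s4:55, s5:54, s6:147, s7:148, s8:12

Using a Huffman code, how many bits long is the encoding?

Greedily combine the two least-frequent nodes:
combine s8(12), s2(51) → 63
combine s5(54), s4(55) → 109
combine 63, 109 → 172
combine s1(130), s6(147) → 277
combine s7(148), s3(154) → 302
combine 172, 277 → 449
combine 302, 449 → 751
Total encoded bits = sum of merged weights = 63 + 109 + 172 + 277 + 302 + 449 + 751 = 2123.

2123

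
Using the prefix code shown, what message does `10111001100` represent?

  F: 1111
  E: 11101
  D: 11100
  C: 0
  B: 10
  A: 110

Read left to right; each codeword is recognised as soon as it completes (prefix code):
  10→B | 11100→D | 110→A | 0→C
Decoded message: BDAC

BDAC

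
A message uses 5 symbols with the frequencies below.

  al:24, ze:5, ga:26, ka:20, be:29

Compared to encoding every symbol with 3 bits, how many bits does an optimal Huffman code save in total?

79

Fixed-length: 3 bits × 104 symbols = 312 bits.
Huffman merges:
combine ze(5), ka(20) → 25
combine al(24), 25 → 49
combine ga(26), be(29) → 55
combine 49, 55 → 104
Huffman total = 25 + 49 + 55 + 104 = 233 bits.
Saving = 312 − 233 = 79 bits.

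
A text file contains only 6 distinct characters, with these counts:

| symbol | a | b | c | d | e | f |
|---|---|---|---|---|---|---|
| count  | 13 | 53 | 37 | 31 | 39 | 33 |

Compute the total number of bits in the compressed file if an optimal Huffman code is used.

526

Merge the two smallest weights repeatedly:
combine a(13), d(31) → 44
combine f(33), c(37) → 70
combine e(39), 44 → 83
combine b(53), 70 → 123
combine 83, 123 → 206
Total encoded bits = sum of merged weights = 44 + 70 + 83 + 123 + 206 = 526.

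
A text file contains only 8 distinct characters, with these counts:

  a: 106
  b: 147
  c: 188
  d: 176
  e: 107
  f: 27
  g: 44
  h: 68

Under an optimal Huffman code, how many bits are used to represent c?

2

Repeatedly merge the two smallest:
combine f(27), g(44) → 71
combine h(68), 71 → 139
combine a(106), e(107) → 213
combine 139, b(147) → 286
combine d(176), c(188) → 364
combine 213, 286 → 499
combine 364, 499 → 863
c sits 2 levels below the root, so its codeword is 2 bits.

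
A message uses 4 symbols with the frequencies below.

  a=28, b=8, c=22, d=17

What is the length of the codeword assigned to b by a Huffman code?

Build the tree from the bottom:
combine b(8), d(17) → 25
combine c(22), 25 → 47
combine a(28), 47 → 75
The subtree containing b is merged 3 times, so code length = 3.

3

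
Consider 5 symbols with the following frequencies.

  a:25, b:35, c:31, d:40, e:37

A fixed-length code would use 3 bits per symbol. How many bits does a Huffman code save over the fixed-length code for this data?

112

Fixed-length: 3 bits × 168 symbols = 504 bits.
Huffman merges:
merge a(25) and c(31): 56
merge b(35) and e(37): 72
merge d(40) and 56: 96
merge 72 and 96: 168
Huffman total = 56 + 72 + 96 + 168 = 392 bits.
Saving = 504 − 392 = 112 bits.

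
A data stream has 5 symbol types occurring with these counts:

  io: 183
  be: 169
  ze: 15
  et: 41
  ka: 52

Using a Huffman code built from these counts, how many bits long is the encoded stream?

Greedily combine the two least-frequent nodes:
merge ze(15) and et(41): 56
merge ka(52) and 56: 108
merge 108 and be(169): 277
merge io(183) and 277: 460
Total encoded bits = sum of merged weights = 56 + 108 + 277 + 460 = 901.

901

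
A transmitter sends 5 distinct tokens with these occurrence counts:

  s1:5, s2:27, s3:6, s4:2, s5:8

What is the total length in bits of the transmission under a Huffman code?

89

Merge the two smallest weights repeatedly:
s4(2) + s1(5) → 7
s3(6) + 7 → 13
s5(8) + 13 → 21
21 + s2(27) → 48
The encoded length is the sum of every internal node's weight: 7 + 13 + 21 + 48 = 89 bits.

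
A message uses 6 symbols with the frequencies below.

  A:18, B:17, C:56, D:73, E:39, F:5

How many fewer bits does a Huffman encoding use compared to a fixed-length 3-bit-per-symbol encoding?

Fixed-length: 3 bits × 208 symbols = 624 bits.
Huffman merges:
merge F(5) and B(17): 22
merge A(18) and 22: 40
merge E(39) and 40: 79
merge C(56) and D(73): 129
merge 79 and 129: 208
Huffman total = 22 + 40 + 79 + 129 + 208 = 478 bits.
Saving = 624 − 478 = 146 bits.

146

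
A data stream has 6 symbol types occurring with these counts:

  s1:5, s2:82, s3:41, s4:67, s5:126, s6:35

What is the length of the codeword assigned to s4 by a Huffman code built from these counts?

2

Build the tree from the bottom:
combine s1(5), s6(35) → 40
combine 40, s3(41) → 81
combine s4(67), 81 → 148
combine s2(82), s5(126) → 208
combine 148, 208 → 356
s4 sits 2 levels below the root, so its codeword is 2 bits.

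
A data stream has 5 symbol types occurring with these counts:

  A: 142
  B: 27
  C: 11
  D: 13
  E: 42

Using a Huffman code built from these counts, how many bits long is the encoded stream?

403

Build the Huffman tree bottom-up:
C(11) + D(13) → 24
24 + B(27) → 51
E(42) + 51 → 93
93 + A(142) → 235
Each symbol's bit-cost is frequency × depth; summing gives 403 bits (equivalently 24 + 51 + 93 + 235).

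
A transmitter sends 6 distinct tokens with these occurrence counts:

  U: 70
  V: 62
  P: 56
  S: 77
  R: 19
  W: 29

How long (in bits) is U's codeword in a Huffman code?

2

Build the tree from the bottom:
R(19) + W(29) → 48
48 + P(56) → 104
V(62) + U(70) → 132
S(77) + 104 → 181
132 + 181 → 313
U's leaf is at depth 2, giving a 2-bit codeword.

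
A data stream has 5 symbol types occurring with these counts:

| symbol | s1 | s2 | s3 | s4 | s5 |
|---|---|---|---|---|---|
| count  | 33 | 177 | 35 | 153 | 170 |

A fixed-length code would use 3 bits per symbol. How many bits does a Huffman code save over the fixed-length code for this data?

500

Fixed-length: 3 bits × 568 symbols = 1704 bits.
Huffman merges:
combine s1(33), s3(35) → 68
combine 68, s4(153) → 221
combine s5(170), s2(177) → 347
combine 221, 347 → 568
Huffman total = 68 + 221 + 347 + 568 = 1204 bits.
Saving = 1704 − 1204 = 500 bits.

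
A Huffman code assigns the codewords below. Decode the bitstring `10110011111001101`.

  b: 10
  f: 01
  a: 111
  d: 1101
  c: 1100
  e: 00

Read left to right; each codeword is recognised as soon as it completes (prefix code):
  10→b | 1100→c | 111→a | 1100→c | 1101→d
Decoded message: bcacd

bcacd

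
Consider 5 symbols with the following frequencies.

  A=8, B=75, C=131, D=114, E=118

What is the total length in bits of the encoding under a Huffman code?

Build the Huffman tree bottom-up:
combine A(8), B(75) → 83
combine 83, D(114) → 197
combine E(118), C(131) → 249
combine 197, 249 → 446
Each symbol's bit-cost is frequency × depth; summing gives 975 bits (equivalently 83 + 197 + 249 + 446).

975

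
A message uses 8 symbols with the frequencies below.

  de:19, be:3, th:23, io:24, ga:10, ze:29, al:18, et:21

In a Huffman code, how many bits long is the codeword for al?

Huffman merges, smallest pair first:
combine be(3), ga(10) → 13
combine 13, al(18) → 31
combine de(19), et(21) → 40
combine th(23), io(24) → 47
combine ze(29), 31 → 60
combine 40, 47 → 87
combine 60, 87 → 147
al's leaf is at depth 3, giving a 3-bit codeword.

3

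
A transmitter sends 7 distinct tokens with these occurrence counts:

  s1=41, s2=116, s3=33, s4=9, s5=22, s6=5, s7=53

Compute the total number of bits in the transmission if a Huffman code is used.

655

Greedily combine the two least-frequent nodes:
merge s6(5) and s4(9): 14
merge 14 and s5(22): 36
merge s3(33) and 36: 69
merge s1(41) and s7(53): 94
merge 69 and 94: 163
merge s2(116) and 163: 279
The encoded length is the sum of every internal node's weight: 14 + 36 + 69 + 94 + 163 + 279 = 655 bits.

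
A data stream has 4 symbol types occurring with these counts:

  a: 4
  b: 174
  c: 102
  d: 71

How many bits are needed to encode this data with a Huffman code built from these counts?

Merge the two smallest weights repeatedly:
a(4) + d(71) → 75
75 + c(102) → 177
b(174) + 177 → 351
Each symbol's bit-cost is frequency × depth; summing gives 603 bits (equivalently 75 + 177 + 351).

603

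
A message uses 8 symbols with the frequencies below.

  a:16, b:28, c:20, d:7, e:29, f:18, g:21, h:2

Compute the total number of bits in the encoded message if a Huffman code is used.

Build the Huffman tree bottom-up:
combine h(2), d(7) → 9
combine 9, a(16) → 25
combine f(18), c(20) → 38
combine g(21), 25 → 46
combine b(28), e(29) → 57
combine 38, 46 → 84
combine 57, 84 → 141
Total encoded bits = sum of merged weights = 9 + 25 + 38 + 46 + 57 + 84 + 141 = 400.

400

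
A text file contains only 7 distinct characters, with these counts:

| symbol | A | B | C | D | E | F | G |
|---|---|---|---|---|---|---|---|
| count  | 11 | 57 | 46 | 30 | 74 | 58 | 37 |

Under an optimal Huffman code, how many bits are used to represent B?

Build the tree from the bottom:
A(11) + D(30) → 41
G(37) + 41 → 78
C(46) + B(57) → 103
F(58) + E(74) → 132
78 + 103 → 181
132 + 181 → 313
B sits 3 levels below the root, so its codeword is 3 bits.

3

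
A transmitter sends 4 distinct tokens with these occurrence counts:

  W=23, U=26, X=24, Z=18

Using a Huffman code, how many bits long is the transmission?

182

Greedily combine the two least-frequent nodes:
merge Z(18) and W(23): 41
merge X(24) and U(26): 50
merge 41 and 50: 91
Each symbol's bit-cost is frequency × depth; summing gives 182 bits (equivalently 41 + 50 + 91).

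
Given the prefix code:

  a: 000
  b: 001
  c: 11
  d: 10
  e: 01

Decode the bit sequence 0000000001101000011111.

Read left to right; each codeword is recognised as soon as it completes (prefix code):
  000→a | 000→a | 000→a | 11→c | 01→e | 000→a | 01→e | 11→c | 11→c
Decoded message: aaaceaecc

aaaceaecc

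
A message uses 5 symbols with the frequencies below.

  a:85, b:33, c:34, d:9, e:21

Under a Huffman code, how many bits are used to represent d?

Huffman merges, smallest pair first:
d(9) + e(21) → 30
30 + b(33) → 63
c(34) + 63 → 97
a(85) + 97 → 182
d sits 4 levels below the root, so its codeword is 4 bits.

4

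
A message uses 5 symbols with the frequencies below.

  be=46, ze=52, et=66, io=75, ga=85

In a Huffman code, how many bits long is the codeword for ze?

Huffman merges, smallest pair first:
merge be(46) and ze(52): 98
merge et(66) and io(75): 141
merge ga(85) and 98: 183
merge 141 and 183: 324
ze's leaf is at depth 3, giving a 3-bit codeword.

3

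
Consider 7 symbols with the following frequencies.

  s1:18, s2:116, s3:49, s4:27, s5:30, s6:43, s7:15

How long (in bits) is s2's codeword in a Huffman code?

1

Repeatedly merge the two smallest:
combine s7(15), s1(18) → 33
combine s4(27), s5(30) → 57
combine 33, s6(43) → 76
combine s3(49), 57 → 106
combine 76, 106 → 182
combine s2(116), 182 → 298
s2 sits one level below the root: a 1-bit codeword.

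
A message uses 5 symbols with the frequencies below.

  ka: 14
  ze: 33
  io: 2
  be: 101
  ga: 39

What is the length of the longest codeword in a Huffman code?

Merge the two lowest-weight nodes at each step:
combine io(2), ka(14) → 16
combine 16, ze(33) → 49
combine ga(39), 49 → 88
combine 88, be(101) → 189
The rarest symbols sit at the bottom; the longest codeword is 4 bits.

4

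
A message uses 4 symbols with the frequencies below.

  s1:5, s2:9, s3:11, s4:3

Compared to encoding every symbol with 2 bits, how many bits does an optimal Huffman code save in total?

3

Fixed-length: 2 bits × 28 symbols = 56 bits.
Huffman merges:
combine s4(3), s1(5) → 8
combine 8, s2(9) → 17
combine s3(11), 17 → 28
Huffman total = 8 + 17 + 28 = 53 bits.
Saving = 56 − 53 = 3 bits.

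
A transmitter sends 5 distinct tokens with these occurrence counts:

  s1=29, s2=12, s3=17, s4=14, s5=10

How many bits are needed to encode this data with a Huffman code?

Build the Huffman tree bottom-up:
merge s5(10) and s2(12): 22
merge s4(14) and s3(17): 31
merge 22 and s1(29): 51
merge 31 and 51: 82
Total encoded bits = sum of merged weights = 22 + 31 + 51 + 82 = 186.

186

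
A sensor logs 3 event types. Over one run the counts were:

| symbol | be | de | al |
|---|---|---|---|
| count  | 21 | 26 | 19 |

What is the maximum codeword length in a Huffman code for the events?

Merge the two lowest-weight nodes at each step:
combine al(19), be(21) → 40
combine de(26), 40 → 66
The rarest symbols sit at the bottom; the longest codeword is 2 bits.

2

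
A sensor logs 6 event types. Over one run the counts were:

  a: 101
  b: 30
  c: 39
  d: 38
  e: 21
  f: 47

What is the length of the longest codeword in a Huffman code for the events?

Merge the two lowest-weight nodes at each step:
merge e(21) and b(30): 51
merge d(38) and c(39): 77
merge f(47) and 51: 98
merge 77 and 98: 175
merge a(101) and 175: 276
The first pair merged (e, b) ends up deepest, at depth 4.

4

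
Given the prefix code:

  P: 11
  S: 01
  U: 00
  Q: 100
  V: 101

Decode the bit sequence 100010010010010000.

Read left to right; each codeword is recognised as soon as it completes (prefix code):
  100→Q | 01→S | 00→U | 100→Q | 100→Q | 100→Q | 00→U
Decoded message: QSUQQQU

QSUQQQU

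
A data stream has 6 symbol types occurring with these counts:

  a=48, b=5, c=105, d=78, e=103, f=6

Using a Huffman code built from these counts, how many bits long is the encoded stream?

Merge the two smallest weights repeatedly:
b(5) + f(6) → 11
11 + a(48) → 59
59 + d(78) → 137
e(103) + c(105) → 208
137 + 208 → 345
The encoded length is the sum of every internal node's weight: 11 + 59 + 137 + 208 + 345 = 760 bits.

760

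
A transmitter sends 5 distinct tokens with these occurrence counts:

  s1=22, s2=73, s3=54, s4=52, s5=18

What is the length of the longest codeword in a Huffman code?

Merge the two lowest-weight nodes at each step:
merge s5(18) and s1(22): 40
merge 40 and s4(52): 92
merge s3(54) and s2(73): 127
merge 92 and 127: 219
The rarest symbols sit at the bottom; the longest codeword is 3 bits.

3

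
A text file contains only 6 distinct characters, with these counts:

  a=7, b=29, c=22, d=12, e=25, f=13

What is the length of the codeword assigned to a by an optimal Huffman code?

Build the tree from the bottom:
combine a(7), d(12) → 19
combine f(13), 19 → 32
combine c(22), e(25) → 47
combine b(29), 32 → 61
combine 47, 61 → 108
a's leaf is at depth 4, giving a 4-bit codeword.

4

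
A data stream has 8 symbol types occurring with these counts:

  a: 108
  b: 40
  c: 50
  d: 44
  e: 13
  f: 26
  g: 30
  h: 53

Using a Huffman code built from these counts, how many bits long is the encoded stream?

1023

Greedily combine the two least-frequent nodes:
merge e(13) and f(26): 39
merge g(30) and 39: 69
merge b(40) and d(44): 84
merge c(50) and h(53): 103
merge 69 and 84: 153
merge 103 and a(108): 211
merge 153 and 211: 364
Total encoded bits = sum of merged weights = 39 + 69 + 84 + 103 + 153 + 211 + 364 = 1023.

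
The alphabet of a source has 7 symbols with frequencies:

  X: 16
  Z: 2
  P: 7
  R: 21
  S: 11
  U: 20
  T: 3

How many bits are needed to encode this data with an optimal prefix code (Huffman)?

Merge the two smallest weights repeatedly:
combine Z(2), T(3) → 5
combine 5, P(7) → 12
combine S(11), 12 → 23
combine X(16), U(20) → 36
combine R(21), 23 → 44
combine 36, 44 → 80
The encoded length is the sum of every internal node's weight: 5 + 12 + 23 + 36 + 44 + 80 = 200 bits.

200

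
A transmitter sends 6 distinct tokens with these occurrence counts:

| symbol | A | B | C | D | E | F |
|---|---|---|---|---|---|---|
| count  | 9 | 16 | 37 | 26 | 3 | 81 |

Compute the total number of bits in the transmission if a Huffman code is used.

Merge the two smallest weights repeatedly:
combine E(3), A(9) → 12
combine 12, B(16) → 28
combine D(26), 28 → 54
combine C(37), 54 → 91
combine F(81), 91 → 172
Each symbol's bit-cost is frequency × depth; summing gives 357 bits (equivalently 12 + 28 + 54 + 91 + 172).

357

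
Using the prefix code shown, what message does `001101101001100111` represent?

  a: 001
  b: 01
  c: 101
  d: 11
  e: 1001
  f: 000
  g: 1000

Read left to right; each codeword is recognised as soon as it completes (prefix code):
  001→a | 101→c | 101→c | 001→a | 1001→e | 11→d
Decoded message: accaed

accaed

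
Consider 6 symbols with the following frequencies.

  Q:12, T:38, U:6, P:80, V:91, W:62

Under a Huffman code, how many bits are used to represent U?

Build the tree from the bottom:
U(6) + Q(12) → 18
18 + T(38) → 56
56 + W(62) → 118
P(80) + V(91) → 171
118 + 171 → 289
U's leaf is at depth 4, giving a 4-bit codeword.

4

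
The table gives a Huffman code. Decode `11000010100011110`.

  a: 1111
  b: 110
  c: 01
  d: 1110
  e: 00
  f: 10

beccecd

Read left to right; each codeword is recognised as soon as it completes (prefix code):
  110→b | 00→e | 01→c | 01→c | 00→e | 01→c | 1110→d
Decoded message: beccecd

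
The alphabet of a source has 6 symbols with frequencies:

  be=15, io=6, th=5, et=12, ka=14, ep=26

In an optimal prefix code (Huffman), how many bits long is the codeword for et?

3

Repeatedly merge the two smallest:
merge th(5) and io(6): 11
merge 11 and et(12): 23
merge ka(14) and be(15): 29
merge 23 and ep(26): 49
merge 29 and 49: 78
et's leaf is at depth 3, giving a 3-bit codeword.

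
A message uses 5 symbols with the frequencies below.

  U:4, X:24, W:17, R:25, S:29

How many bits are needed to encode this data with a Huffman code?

Merge the two smallest weights repeatedly:
combine U(4), W(17) → 21
combine 21, X(24) → 45
combine R(25), S(29) → 54
combine 45, 54 → 99
Total encoded bits = sum of merged weights = 21 + 45 + 54 + 99 = 219.

219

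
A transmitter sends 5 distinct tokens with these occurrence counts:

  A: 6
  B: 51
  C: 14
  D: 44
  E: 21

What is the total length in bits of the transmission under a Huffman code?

282

Build the Huffman tree bottom-up:
A(6) + C(14) → 20
20 + E(21) → 41
41 + D(44) → 85
B(51) + 85 → 136
The encoded length is the sum of every internal node's weight: 20 + 41 + 85 + 136 = 282 bits.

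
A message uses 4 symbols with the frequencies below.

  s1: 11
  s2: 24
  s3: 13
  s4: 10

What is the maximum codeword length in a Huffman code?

3

Merge the two lowest-weight nodes at each step:
combine s4(10), s1(11) → 21
combine s3(13), 21 → 34
combine s2(24), 34 → 58
The rarest symbols sit at the bottom; the longest codeword is 3 bits.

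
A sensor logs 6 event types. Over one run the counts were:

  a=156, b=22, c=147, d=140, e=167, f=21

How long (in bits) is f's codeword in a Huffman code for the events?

4

Repeatedly merge the two smallest:
f(21) + b(22) → 43
43 + d(140) → 183
c(147) + a(156) → 303
e(167) + 183 → 350
303 + 350 → 653
f's leaf is at depth 4, giving a 4-bit codeword.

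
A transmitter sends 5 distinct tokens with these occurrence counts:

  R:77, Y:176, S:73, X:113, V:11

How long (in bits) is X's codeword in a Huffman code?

2

Huffman merges, smallest pair first:
combine V(11), S(73) → 84
combine R(77), 84 → 161
combine X(113), 161 → 274
combine Y(176), 274 → 450
X sits 2 levels below the root, so its codeword is 2 bits.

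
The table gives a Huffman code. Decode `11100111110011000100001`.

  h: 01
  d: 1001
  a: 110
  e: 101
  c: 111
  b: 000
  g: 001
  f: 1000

cgcdffh

Read left to right; each codeword is recognised as soon as it completes (prefix code):
  111→c | 001→g | 111→c | 1001→d | 1000→f | 1000→f | 01→h
Decoded message: cgcdffh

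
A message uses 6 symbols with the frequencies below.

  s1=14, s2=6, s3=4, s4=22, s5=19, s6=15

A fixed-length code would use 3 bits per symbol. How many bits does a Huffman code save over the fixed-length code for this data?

46

Fixed-length: 3 bits × 80 symbols = 240 bits.
Huffman merges:
merge s3(4) and s2(6): 10
merge 10 and s1(14): 24
merge s6(15) and s5(19): 34
merge s4(22) and 24: 46
merge 34 and 46: 80
Huffman total = 10 + 24 + 34 + 46 + 80 = 194 bits.
Saving = 240 − 194 = 46 bits.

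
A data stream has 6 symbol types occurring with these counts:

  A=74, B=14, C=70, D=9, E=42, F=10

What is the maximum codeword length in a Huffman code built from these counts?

Merge the two lowest-weight nodes at each step:
D(9) + F(10) → 19
B(14) + 19 → 33
33 + E(42) → 75
C(70) + A(74) → 144
75 + 144 → 219
Maximum depth reached is 4.

4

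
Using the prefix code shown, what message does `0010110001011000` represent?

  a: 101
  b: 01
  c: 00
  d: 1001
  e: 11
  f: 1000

Read left to right; each codeword is recognised as soon as it completes (prefix code):
  00→c | 101→a | 1000→f | 101→a | 1000→f
Decoded message: cafaf

cafaf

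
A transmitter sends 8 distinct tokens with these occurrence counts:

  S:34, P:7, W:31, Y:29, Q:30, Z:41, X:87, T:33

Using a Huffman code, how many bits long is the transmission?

Greedily combine the two least-frequent nodes:
P(7) + Y(29) → 36
Q(30) + W(31) → 61
T(33) + S(34) → 67
36 + Z(41) → 77
61 + 67 → 128
77 + X(87) → 164
128 + 164 → 292
The encoded length is the sum of every internal node's weight: 36 + 61 + 67 + 77 + 128 + 164 + 292 = 825 bits.

825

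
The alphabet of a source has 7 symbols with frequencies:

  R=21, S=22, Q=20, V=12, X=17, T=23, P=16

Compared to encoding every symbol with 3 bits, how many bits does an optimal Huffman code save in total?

23

Fixed-length: 3 bits × 131 symbols = 393 bits.
Huffman merges:
merge V(12) and P(16): 28
merge X(17) and Q(20): 37
merge R(21) and S(22): 43
merge T(23) and 28: 51
merge 37 and 43: 80
merge 51 and 80: 131
Huffman total = 28 + 37 + 43 + 51 + 80 + 131 = 370 bits.
Saving = 393 − 370 = 23 bits.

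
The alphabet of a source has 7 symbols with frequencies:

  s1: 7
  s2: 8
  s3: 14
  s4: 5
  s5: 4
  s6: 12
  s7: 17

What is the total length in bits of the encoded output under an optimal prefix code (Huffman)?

Merge the two smallest weights repeatedly:
combine s5(4), s4(5) → 9
combine s1(7), s2(8) → 15
combine 9, s6(12) → 21
combine s3(14), 15 → 29
combine s7(17), 21 → 38
combine 29, 38 → 67
Total encoded bits = sum of merged weights = 9 + 15 + 21 + 29 + 38 + 67 = 179.

179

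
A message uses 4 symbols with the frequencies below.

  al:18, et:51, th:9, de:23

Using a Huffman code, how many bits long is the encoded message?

Build the Huffman tree bottom-up:
combine th(9), al(18) → 27
combine de(23), 27 → 50
combine 50, et(51) → 101
The encoded length is the sum of every internal node's weight: 27 + 50 + 101 = 178 bits.

178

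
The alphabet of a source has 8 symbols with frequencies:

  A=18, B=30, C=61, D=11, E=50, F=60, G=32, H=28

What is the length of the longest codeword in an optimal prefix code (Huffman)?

Merge the two lowest-weight nodes at each step:
combine D(11), A(18) → 29
combine H(28), 29 → 57
combine B(30), G(32) → 62
combine E(50), 57 → 107
combine F(60), C(61) → 121
combine 62, 107 → 169
combine 121, 169 → 290
Maximum depth reached is 5.

5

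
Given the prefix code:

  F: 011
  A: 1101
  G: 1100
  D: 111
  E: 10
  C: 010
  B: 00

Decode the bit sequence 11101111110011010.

DFDEFC

Read left to right; each codeword is recognised as soon as it completes (prefix code):
  111→D | 011→F | 111→D | 10→E | 011→F | 010→C
Decoded message: DFDEFC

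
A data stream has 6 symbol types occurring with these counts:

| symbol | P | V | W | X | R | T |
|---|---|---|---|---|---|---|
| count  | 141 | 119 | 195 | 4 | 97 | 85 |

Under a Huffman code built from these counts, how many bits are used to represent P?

Repeatedly merge the two smallest:
combine X(4), T(85) → 89
combine 89, R(97) → 186
combine V(119), P(141) → 260
combine 186, W(195) → 381
combine 260, 381 → 641
P sits 2 levels below the root, so its codeword is 2 bits.

2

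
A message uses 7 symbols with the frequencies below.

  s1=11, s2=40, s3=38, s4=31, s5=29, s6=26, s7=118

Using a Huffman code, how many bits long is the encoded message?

Merge the two smallest weights repeatedly:
merge s1(11) and s6(26): 37
merge s5(29) and s4(31): 60
merge 37 and s3(38): 75
merge s2(40) and 60: 100
merge 75 and 100: 175
merge s7(118) and 175: 293
Total encoded bits = sum of merged weights = 37 + 60 + 75 + 100 + 175 + 293 = 740.

740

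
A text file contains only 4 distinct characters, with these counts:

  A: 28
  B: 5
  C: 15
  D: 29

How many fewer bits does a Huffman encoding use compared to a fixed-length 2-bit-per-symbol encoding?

9

Fixed-length: 2 bits × 77 symbols = 154 bits.
Huffman merges:
B(5) + C(15) → 20
20 + A(28) → 48
D(29) + 48 → 77
Huffman total = 20 + 48 + 77 = 145 bits.
Saving = 154 − 145 = 9 bits.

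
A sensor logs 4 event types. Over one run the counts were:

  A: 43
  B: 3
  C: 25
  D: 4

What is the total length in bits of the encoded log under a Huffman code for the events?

114

Merge the two smallest weights repeatedly:
combine B(3), D(4) → 7
combine 7, C(25) → 32
combine 32, A(43) → 75
Total encoded bits = sum of merged weights = 7 + 32 + 75 = 114.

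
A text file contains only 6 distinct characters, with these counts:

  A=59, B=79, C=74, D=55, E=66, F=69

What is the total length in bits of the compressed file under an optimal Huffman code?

Merge the two smallest weights repeatedly:
D(55) + A(59) → 114
E(66) + F(69) → 135
C(74) + B(79) → 153
114 + 135 → 249
153 + 249 → 402
Each symbol's bit-cost is frequency × depth; summing gives 1053 bits (equivalently 114 + 135 + 153 + 249 + 402).

1053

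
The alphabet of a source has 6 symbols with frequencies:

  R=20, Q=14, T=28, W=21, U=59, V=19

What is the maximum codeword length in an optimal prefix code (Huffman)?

3

Merge the two lowest-weight nodes at each step:
merge Q(14) and V(19): 33
merge R(20) and W(21): 41
merge T(28) and 33: 61
merge 41 and U(59): 100
merge 61 and 100: 161
Maximum depth reached is 3.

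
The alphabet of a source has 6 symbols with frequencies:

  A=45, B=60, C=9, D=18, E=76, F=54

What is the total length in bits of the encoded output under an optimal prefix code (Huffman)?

Build the Huffman tree bottom-up:
C(9) + D(18) → 27
27 + A(45) → 72
F(54) + B(60) → 114
72 + E(76) → 148
114 + 148 → 262
The encoded length is the sum of every internal node's weight: 27 + 72 + 114 + 148 + 262 = 623 bits.

623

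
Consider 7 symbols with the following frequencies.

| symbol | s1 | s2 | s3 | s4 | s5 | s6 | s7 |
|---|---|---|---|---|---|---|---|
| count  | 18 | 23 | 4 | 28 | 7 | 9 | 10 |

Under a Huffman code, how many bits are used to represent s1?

Build the tree from the bottom:
combine s3(4), s5(7) → 11
combine s6(9), s7(10) → 19
combine 11, s1(18) → 29
combine 19, s2(23) → 42
combine s4(28), 29 → 57
combine 42, 57 → 99
s1's leaf is at depth 3, giving a 3-bit codeword.

3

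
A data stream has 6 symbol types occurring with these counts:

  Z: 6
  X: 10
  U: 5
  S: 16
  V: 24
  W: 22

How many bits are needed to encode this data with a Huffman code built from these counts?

Build the Huffman tree bottom-up:
merge U(5) and Z(6): 11
merge X(10) and 11: 21
merge S(16) and 21: 37
merge W(22) and V(24): 46
merge 37 and 46: 83
Total encoded bits = sum of merged weights = 11 + 21 + 37 + 46 + 83 = 198.

198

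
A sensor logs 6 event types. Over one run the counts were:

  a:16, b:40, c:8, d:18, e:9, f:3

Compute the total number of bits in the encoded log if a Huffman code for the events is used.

Greedily combine the two least-frequent nodes:
merge f(3) and c(8): 11
merge e(9) and 11: 20
merge a(16) and d(18): 34
merge 20 and 34: 54
merge b(40) and 54: 94
Each symbol's bit-cost is frequency × depth; summing gives 213 bits (equivalently 11 + 20 + 34 + 54 + 94).

213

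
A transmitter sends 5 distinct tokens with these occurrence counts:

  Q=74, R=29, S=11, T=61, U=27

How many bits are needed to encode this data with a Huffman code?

Build the Huffman tree bottom-up:
combine S(11), U(27) → 38
combine R(29), 38 → 67
combine T(61), 67 → 128
combine Q(74), 128 → 202
Total encoded bits = sum of merged weights = 38 + 67 + 128 + 202 = 435.

435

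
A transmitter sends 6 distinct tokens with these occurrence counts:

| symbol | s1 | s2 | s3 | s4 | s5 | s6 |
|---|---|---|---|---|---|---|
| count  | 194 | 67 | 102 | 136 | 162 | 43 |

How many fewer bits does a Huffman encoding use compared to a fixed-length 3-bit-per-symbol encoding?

382

Fixed-length: 3 bits × 704 symbols = 2112 bits.
Huffman merges:
combine s6(43), s2(67) → 110
combine s3(102), 110 → 212
combine s4(136), s5(162) → 298
combine s1(194), 212 → 406
combine 298, 406 → 704
Huffman total = 110 + 212 + 298 + 406 + 704 = 1730 bits.
Saving = 2112 − 1730 = 382 bits.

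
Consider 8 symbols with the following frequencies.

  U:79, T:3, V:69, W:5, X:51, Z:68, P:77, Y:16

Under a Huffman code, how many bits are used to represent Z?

3

Huffman merges, smallest pair first:
T(3) + W(5) → 8
8 + Y(16) → 24
24 + X(51) → 75
Z(68) + V(69) → 137
75 + P(77) → 152
U(79) + 137 → 216
152 + 216 → 368
The subtree containing Z is merged 3 times, so code length = 3.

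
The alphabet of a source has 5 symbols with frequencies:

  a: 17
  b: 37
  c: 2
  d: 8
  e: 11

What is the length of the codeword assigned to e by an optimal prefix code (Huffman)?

Build the tree from the bottom:
combine c(2), d(8) → 10
combine 10, e(11) → 21
combine a(17), 21 → 38
combine b(37), 38 → 75
e's leaf is at depth 3, giving a 3-bit codeword.

3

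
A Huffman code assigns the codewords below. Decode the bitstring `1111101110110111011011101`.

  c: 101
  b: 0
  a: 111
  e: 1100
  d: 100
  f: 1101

Read left to right; each codeword is recognised as soon as it completes (prefix code):
  111→a | 1101→f | 1101→f | 101→c | 1101→f | 101→c | 1101→f
Decoded message: affcfcf

affcfcf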